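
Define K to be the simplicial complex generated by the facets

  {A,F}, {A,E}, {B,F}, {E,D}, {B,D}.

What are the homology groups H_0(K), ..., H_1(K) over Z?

K has 5 vertices, 5 edges.
rank ∂_0 = 0, rank ∂_1 = 4 ⇒ b_0 = 5 − 0 − 4 = 1; all invariant factors of ∂_1 are 1 so no torsion. So H_0 ≅ Z.
rank ∂_1 = 4, rank ∂_2 = 0 ⇒ b_1 = 5 − 4 − 0 = 1. So H_1 ≅ Z.

H_0 ≅ Z,  H_1 ≅ Z.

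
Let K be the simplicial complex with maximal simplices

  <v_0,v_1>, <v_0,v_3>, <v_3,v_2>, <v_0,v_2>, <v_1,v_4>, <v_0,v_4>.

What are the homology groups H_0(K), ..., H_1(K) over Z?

H_0 = Z,  H_1 = Z^2.

Take the total order v_0 < v_1 < v_2 < v_3 < v_4 on the vertex set. Then K (dimension 1) consists of the simplices:

  0-simplices (5): [v_0], [v_1], [v_2], [v_3], [v_4]
  1-simplices (6): [v_0,v_1], [v_0,v_2], [v_0,v_3], [v_0,v_4], [v_1,v_4], [v_2,v_3]

so the chain groups are C_0 ≅ Z^5, C_1 ≅ Z^6.

Boundary ∂_1: C_1 → C_0 sends each edge [p,q] (with p < q) to q − p. For instance
  ∂[v_0,v_2] = [v_2] − [v_0].
The resulting 5×6 matrix has rank 4, and its Smith normal form has invariant factors (1,1,1,1).

From H_k ≅ ker(∂_k) / im(∂_{k+1}) we obtain:

  H_0: rank C_0 − rank ∂_1 = 5 − 4 = 1, and the invariant factors of ∂_1 are all 1, so H_0 = Z.
  H_1: rank ker ∂_1 − rank ∂_2 = (6 − 4) − 0 = 2, and there is no ∂_2, so H_1 = Z^2.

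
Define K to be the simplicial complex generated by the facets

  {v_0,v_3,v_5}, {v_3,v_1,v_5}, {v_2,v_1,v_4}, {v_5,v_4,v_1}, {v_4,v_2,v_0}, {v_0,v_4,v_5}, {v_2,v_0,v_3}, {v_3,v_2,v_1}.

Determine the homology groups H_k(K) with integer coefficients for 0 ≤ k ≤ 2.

H_0 = Z,  H_1 = 0,  H_2 = Z.

Fix the vertex order v_0 < v_1 < v_2 < v_3 < v_4 < v_5 and write every simplex with vertices in increasing order. Then dim K = 2 and the simplices of K are:

  0-simplices (6): [v_0], [v_1], [v_2], [v_3], [v_4], [v_5]
  1-simplices (12): [v_0,v_2], [v_0,v_3], [v_0,v_4], [v_0,v_5], [v_1,v_2], [v_1,v_3], [v_1,v_4], [v_1,v_5], [v_2,v_3], [v_2,v_4], [v_3,v_5], [v_4,v_5]
  2-simplices (8): [v_0,v_2,v_3], [v_0,v_2,v_4], [v_0,v_3,v_5], [v_0,v_4,v_5], [v_1,v_2,v_3], [v_1,v_2,v_4], [v_1,v_3,v_5], [v_1,v_4,v_5]

Hence C_0 ≅ Z^6, C_1 ≅ Z^12, C_2 ≅ Z^8.

Boundary ∂_1: C_1 → C_0 sends each edge [p,q] (with p < q) to q − p.
This gives a 6×12 integer matrix of rank 5; reducing to Smith normal form yields diagonal entries (1,1,1,1,1).

The boundary map ∂_2: C_2 → C_1 acts by ∂[p,q,r] = [q,r] − [p,r] + [p,q]. For instance
  ∂[v_1,v_2,v_4] = [v_2,v_4] − [v_1,v_4] + [v_1,v_2],
  ∂[v_1,v_4,v_5] = [v_4,v_5] − [v_1,v_5] + [v_1,v_4].
The 12×8 boundary matrix has rank 7 and Smith normal form diag(1,1,1,1,1,1,1).

Now H_k = ker ∂_k / im ∂_{k+1}, so:

  H_0: rank C_0 − rank ∂_1 = 6 − 5 = 1, and the invariant factors of ∂_1 are all 1, so H_0 ≅ Z.
  H_1: rank ker ∂_1 − rank ∂_2 = (12 − 5) − 7 = 0, and the invariant factors of ∂_2 are all 1, so H_1 ≅ 0.
  H_2: rank ker ∂_2 − rank ∂_3 = (8 − 7) − 0 = 1, and there is no ∂_3, so H_2 ≅ Z.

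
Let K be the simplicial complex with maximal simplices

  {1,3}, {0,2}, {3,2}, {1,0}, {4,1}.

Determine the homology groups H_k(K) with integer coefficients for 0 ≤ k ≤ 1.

We work with the vertex ordering 0 < 1 < 2 < 3 < 4. The simplices of K, each written with vertices in increasing order, are:

  0-simplices (5): [0], [1], [2], [3], [4]
  1-simplices (5): [0,1], [0,2], [1,3], [1,4], [2,3]

giving chain groups C_0 ≅ Z^5, C_1 ≅ Z^5.

Boundary ∂_1: C_1 → C_0 sends each edge [p,q] (with p < q) to q − p. For instance
  ∂[2,3] = [3] − [2].
As a 5×5 matrix over Z this has rank 4, with invariant factors (1,1,1,1).

Reading off H_k = ker ∂_k / im ∂_{k+1}:

  H_0: rank C_0 − rank ∂_1 = 5 − 4 = 1, and the invariant factors of ∂_1 are all 1, so H_0 = Z.
  H_1: rank ker ∂_1 − rank ∂_2 = (5 − 4) − 0 = 1, and there is no ∂_2, so H_1 = Z.

As a check, the Euler characteristic is 5 − 5 = 0, which agrees with 1 − 1 = 0.

H_0 ≅ Z,  H_1 ≅ Z.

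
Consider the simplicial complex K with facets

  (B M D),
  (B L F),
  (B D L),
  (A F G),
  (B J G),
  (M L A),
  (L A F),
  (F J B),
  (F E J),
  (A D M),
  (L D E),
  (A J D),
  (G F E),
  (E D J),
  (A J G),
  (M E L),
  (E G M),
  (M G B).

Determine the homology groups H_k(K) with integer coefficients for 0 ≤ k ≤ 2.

Take the total order A < B < D < E < F < G < J < L < M on the vertex set. Then K (dimension 2) consists of the simplices:

  0-simplices (9): A, B, D, E, F, G, J, L, M
  1-simplices (27): AD, AF, AG, AJ, AL, AM, BD, BF, BG, BJ, BL, BM, DE, DJ, DL, DM, EF, EG, EJ, EL, EM, FG, FJ, FL, GJ, GM, LM
  2-simplices (18): ADJ, ADM, AFG, AFL, AGJ, ALM, BDL, BDM, BFJ, BFL, BGJ, BGM, DEJ, DEL, EFG, EFJ, EGM, ELM

Hence C_0 ≅ Z^9, C_1 ≅ Z^27, C_2 ≅ Z^18.

The boundary map ∂_1: C_1 → C_0 sends each edge [p,q] (with p < q) to q − p. For instance
  ∂DL = L − D.
The 9×27 boundary matrix has rank 8 and Smith normal form diag(1,1,1,1,1,1,1,1).

The boundary map ∂_2: C_2 → C_1 sends each 2-simplex [p,q,r] to [q,r] − [p,r] + [p,q]. For instance
  ∂ADM = DM − AM + AD,
  ∂BGJ = GJ − BJ + BG.
This gives a 27×18 integer matrix of rank 18; reducing to Smith normal form yields diagonal entries (1,1,1,1,1,1,1,1,1,1,1,1,1,1,1,1,1,2).

Now H_k = ker ∂_k / im ∂_{k+1}, so:

  H_0: rank C_0 − rank ∂_1 = 9 − 8 = 1, and the invariant factors of ∂_1 are all 1, so H_0 ≅ Z.
  H_1: rank ker ∂_1 − rank ∂_2 = (27 − 8) − 18 = 1, and ∂_2 has invariant factor 2 > 1, so H_1 ≅ Z ⊕ Z/2.
  H_2: rank ker ∂_2 − rank ∂_3 = (18 − 18) − 0 = 0, and there is no ∂_3, so H_2 ≅ 0.

(K is a triangulation of the Klein bottle.)

H_0 = Z,  H_1 = Z ⊕ Z/2,  H_2 = 0.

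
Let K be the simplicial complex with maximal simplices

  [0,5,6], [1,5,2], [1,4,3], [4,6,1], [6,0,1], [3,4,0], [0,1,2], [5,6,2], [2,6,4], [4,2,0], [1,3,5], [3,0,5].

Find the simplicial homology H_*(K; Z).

Take the total order 0 < 1 < 2 < 3 < 4 < 5 < 6 on the vertex set. Then K (dimension 2) consists of the simplices:

  0-simplices (7): [0], [1], [2], [3], [4], [5], [6]
  1-simplices (18): [0,1], [0,2], [0,3], [0,4], [0,5], [0,6], [1,2], [1,3], [1,4], [1,5], [1,6], [2,4], [2,5], [2,6], [3,4], [3,5], [4,6], [5,6]
  2-simplices (12): [0,1,2], [0,1,6], [0,2,4], [0,3,4], [0,3,5], [0,5,6], [1,2,5], [1,3,4], [1,3,5], [1,4,6], [2,4,6], [2,5,6]

so the chain groups are C_0 ≅ Z^7, C_1 ≅ Z^18, C_2 ≅ Z^12.

∂_1: C_1 → C_0 sends each edge [p,q] (with p < q) to q − p.
As a 7×18 matrix over Z this has rank 6, with invariant factors (1,1,1,1,1,1).

The boundary map ∂_2: C_2 → C_1 sends each 2-simplex [p,q,r] to [q,r] − [p,r] + [p,q]. For instance
  ∂[0,2,4] = [2,4] − [0,4] + [0,2],
  ∂[0,3,4] = [3,4] − [0,4] + [0,3].
As a 18×12 matrix over Z this has rank 12, with invariant factors (1,1,1,1,1,1,1,1,1,1,1,2).

Computing H_k = (kernel of ∂_k) / (image of ∂_{k+1}):

  H_0: rank C_0 − rank ∂_1 = 7 − 6 = 1, and the invariant factors of ∂_1 are all 1, so H_0 ≅ Z.
  H_1: rank ker ∂_1 − rank ∂_2 = (18 − 6) − 12 = 0, and ∂_2 has invariant factor 2 > 1, so H_1 ≅ Z/2.
  H_2: rank ker ∂_2 − rank ∂_3 = (12 − 12) − 0 = 0, and there is no ∂_3, so H_2 ≅ 0.

As a check, the Euler characteristic is 7 − 18 + 12 = 1, which agrees with 1 − 0 + 0 = 1.

H_0 = Z,  H_1 = Z/2,  H_2 = 0.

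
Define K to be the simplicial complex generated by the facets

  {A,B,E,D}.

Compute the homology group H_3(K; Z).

Take the total order A < B < D < E on the vertex set. Then K (dimension 3) consists of the simplices:

  0-simplices (4): A, B, D, E
  1-simplices (6): AB, AD, AE, BD, BE, DE
  2-simplices (4): ABD, ABE, ADE, BDE
  3-simplices (1): ABDE

giving chain groups C_0 ≅ Z^4, C_1 ≅ Z^6, C_2 ≅ Z^4, C_3 ≅ Z^1.

∂_1: C_1 → C_0 sends each edge [p,q] (with p < q) to q − p.
The resulting 4×6 matrix has rank 3, and its Smith normal form has invariant factors (1,1,1).

∂_2: C_2 → C_1 acts by ∂[p,q,r] = [q,r] − [p,r] + [p,q]. For instance
  ∂ADE = DE − AE + AD,
  ∂ABD = BD − AD + AB.
The resulting 6×4 matrix has rank 3, and its Smith normal form has invariant factors (1,1,1).

∂_3: C_3 → C_2 sends each 3-simplex σ to the alternating sum Σ_i (−1)^i (σ with its i-th vertex removed). For instance
  ∂ABDE = BDE − ADE + ABE − ABD.
This gives a 4×1 integer matrix of rank 1; reducing to Smith normal form yields diagonal entries (1).

Computing H_k = (kernel of ∂_k) / (image of ∂_{k+1}):

  H_3: rank ker ∂_3 − rank ∂_4 = (1 − 1) − 0 = 0, and there is no ∂_4, so H_3 ≅ 0.

(K is a triangulation of the 3-simplex.)

H_3 = 0.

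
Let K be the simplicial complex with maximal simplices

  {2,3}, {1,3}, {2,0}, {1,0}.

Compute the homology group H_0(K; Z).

H_0 = Z.

K has 4 vertices, 4 edges.
rank ∂_0 = 0, rank ∂_1 = 3 ⇒ b_0 = 4 − 0 − 3 = 1; all invariant factors of ∂_1 are 1 so no torsion. So H_0 = Z.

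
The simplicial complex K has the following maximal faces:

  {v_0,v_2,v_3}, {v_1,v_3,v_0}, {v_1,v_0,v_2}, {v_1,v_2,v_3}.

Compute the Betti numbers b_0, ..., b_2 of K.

b_0 = 1, b_1 = 0, b_2 = 1.

We work with the vertex ordering v_0 < v_1 < v_2 < v_3. The simplices of K, each written with vertices in increasing order, are:

  0-simplices (4): [v_0], [v_1], [v_2], [v_3]
  1-simplices (6): [v_0,v_1], [v_0,v_2], [v_0,v_3], [v_1,v_2], [v_1,v_3], [v_2,v_3]
  2-simplices (4): [v_0,v_1,v_2], [v_0,v_1,v_3], [v_0,v_2,v_3], [v_1,v_2,v_3]

Hence C_0 ≅ Z^4, C_1 ≅ Z^6, C_2 ≅ Z^4.

∂_1: C_1 → C_0 is given by ∂[p,q] = [q] − [p]. For instance
  ∂[v_0,v_3] = [v_3] − [v_0].
The resulting 4×6 matrix has rank 3, and its Smith normal form has invariant factors (1,1,1).

The boundary map ∂_2: C_2 → C_1 acts by ∂[p,q,r] = [q,r] − [p,r] + [p,q]. For instance
  ∂[v_0,v_1,v_3] = [v_1,v_3] − [v_0,v_3] + [v_0,v_1],
  ∂[v_1,v_2,v_3] = [v_2,v_3] − [v_1,v_3] + [v_1,v_2].
As a 6×4 matrix over Z this has rank 3, with invariant factors (1,1,1).

Reading off H_k = ker ∂_k / im ∂_{k+1}:

  H_0: rank C_0 − rank ∂_1 = 4 − 3 = 1, and the invariant factors of ∂_1 are all 1, so H_0 = Z.
  H_1: rank ker ∂_1 − rank ∂_2 = (6 − 3) − 3 = 0, and the invariant factors of ∂_2 are all 1, so H_1 = 0.
  H_2: rank ker ∂_2 − rank ∂_3 = (4 − 3) − 0 = 1, and there is no ∂_3, so H_2 = Z.

As a check, the Euler characteristic is 4 − 6 + 4 = 2, which agrees with 1 − 0 + 1 = 2.

Hence the Betti numbers are b_0 = 1, b_1 = 0, b_2 = 1.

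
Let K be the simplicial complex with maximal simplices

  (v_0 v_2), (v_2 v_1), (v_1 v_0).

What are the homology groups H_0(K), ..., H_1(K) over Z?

H_0 = Z,  H_1 = Z.

Order the vertices as v_0 < v_1 < v_2. Listing each simplex with vertices in this order, K has dimension 1 with simplices:

  0-simplices (3): [v_0], [v_1], [v_2]
  1-simplices (3): [v_0,v_1], [v_0,v_2], [v_1,v_2]

Hence C_0 ≅ Z^3, C_1 ≅ Z^3.

∂_1: C_1 → C_0 maps an edge to its endpoints' difference, ∂[p,q] = q − p.
The resulting 3×3 matrix has rank 2, and its Smith normal form has invariant factors (1,1).

Now H_k = ker ∂_k / im ∂_{k+1}, so:

  H_0: rank C_0 − rank ∂_1 = 3 − 2 = 1, and the invariant factors of ∂_1 are all 1, so H_0 = Z.
  H_1: rank ker ∂_1 − rank ∂_2 = (3 − 2) − 0 = 1, and there is no ∂_2, so H_1 = Z.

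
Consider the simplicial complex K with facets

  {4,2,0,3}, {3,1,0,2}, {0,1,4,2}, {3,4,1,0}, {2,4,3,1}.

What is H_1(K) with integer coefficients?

Order the vertices as 0 < 1 < 2 < 3 < 4. Listing each simplex with vertices in this order, K has dimension 3 with simplices:

  0-simplices (5): [0], [1], [2], [3], [4]
  1-simplices (10): [0,1], [0,2], [0,3], [0,4], [1,2], [1,3], [1,4], [2,3], [2,4], [3,4]
  2-simplices (10): [0,1,2], [0,1,3], [0,1,4], [0,2,3], [0,2,4], [0,3,4], [1,2,3], [1,2,4], [1,3,4], [2,3,4]
  3-simplices (5): [0,1,2,3], [0,1,2,4], [0,1,3,4], [0,2,3,4], [1,2,3,4]

giving chain groups C_0 ≅ Z^5, C_1 ≅ Z^10, C_2 ≅ Z^10, C_3 ≅ Z^5.

Boundary ∂_1: C_1 → C_0 maps an edge to its endpoints' difference, ∂[p,q] = q − p.
The 5×10 boundary matrix has rank 4 and Smith normal form diag(1,1,1,1).

The boundary map ∂_2: C_2 → C_1 maps a triangle to the signed sum of its edges. For instance
  ∂[1,3,4] = [3,4] − [1,4] + [1,3],
  ∂[1,2,4] = [2,4] − [1,4] + [1,2].
As a 10×10 matrix over Z this has rank 6, with invariant factors (1,1,1,1,1,1).

Boundary ∂_3: C_3 → C_2 sends each 3-simplex σ to the alternating sum Σ_i (−1)^i (σ with its i-th vertex removed). For instance
  ∂[0,1,2,3] = [1,2,3] − [0,2,3] + [0,1,3] − [0,1,2],
  ∂[1,2,3,4] = [2,3,4] − [1,3,4] + [1,2,4] − [1,2,3].
The resulting 10×5 matrix has rank 4, and its Smith normal form has invariant factors (1,1,1,1).

From H_k ≅ ker(∂_k) / im(∂_{k+1}) we obtain:

  H_1: rank ker ∂_1 − rank ∂_2 = (10 − 4) − 6 = 0, and the invariant factors of ∂_2 are all 1, so H_1 = 0.

(K is a triangulation of the 3-sphere S^3.)

H_1 ≅ 0.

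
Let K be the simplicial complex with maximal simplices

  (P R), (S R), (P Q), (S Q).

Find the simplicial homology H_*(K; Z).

H_0 = Z,  H_1 = Z.

Order the vertices as P < Q < R < S. Listing each simplex with vertices in this order, K has dimension 1 with simplices:

  0-simplices (4): P, Q, R, S
  1-simplices (4): PQ, PR, QS, RS

giving chain groups C_0 ≅ Z^4, C_1 ≅ Z^4.

The boundary map ∂_1: C_1 → C_0 is given by ∂[p,q] = [q] − [p]. For instance
  ∂PR = R − P.
This gives a 4×4 integer matrix of rank 3; reducing to Smith normal form yields diagonal entries (1,1,1).

From H_k ≅ ker(∂_k) / im(∂_{k+1}) we obtain:

  H_0: rank C_0 − rank ∂_1 = 4 − 3 = 1, and the invariant factors of ∂_1 are all 1, so H_0 ≅ Z.
  H_1: rank ker ∂_1 − rank ∂_2 = (4 − 3) − 0 = 1, and there is no ∂_2, so H_1 ≅ Z.

As a check, the Euler characteristic is 4 − 4 = 0, which agrees with 1 − 1 = 0.
(K is a triangulation of the circle S^1.)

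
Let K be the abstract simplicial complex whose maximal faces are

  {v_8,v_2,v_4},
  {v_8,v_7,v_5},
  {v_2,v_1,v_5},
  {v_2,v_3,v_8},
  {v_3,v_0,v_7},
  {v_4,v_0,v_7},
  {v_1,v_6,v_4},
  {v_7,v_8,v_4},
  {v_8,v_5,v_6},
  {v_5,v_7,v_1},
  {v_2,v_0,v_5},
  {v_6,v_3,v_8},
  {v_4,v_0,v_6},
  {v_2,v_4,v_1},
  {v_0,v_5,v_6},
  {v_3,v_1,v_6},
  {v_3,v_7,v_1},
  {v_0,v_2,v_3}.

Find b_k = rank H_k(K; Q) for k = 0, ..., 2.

b_0 = 1, b_1 = 2, b_2 = 1.

Fix the vertex order v_0 < v_1 < v_2 < v_3 < v_4 < v_5 < v_6 < v_7 < v_8 and write every simplex with vertices in increasing order. Then dim K = 2 and the simplices of K are:

  0-simplices (9): [v_0], [v_1], [v_2], [v_3], [v_4], [v_5], [v_6], [v_7], [v_8]
  1-simplices (27): (27 of them)
  2-simplices (18): (18 of them)

Hence C_0 ≅ Z^9, C_1 ≅ Z^27, C_2 ≅ Z^18.

∂_1: C_1 → C_0 is given by ∂[p,q] = [q] − [p].
This gives a 9×27 integer matrix of rank 8; reducing to Smith normal form yields diagonal entries (1,1,1,1,1,1,1,1).

Boundary ∂_2: C_2 → C_1 sends each 2-simplex [p,q,r] to [q,r] − [p,r] + [p,q]. For instance
  ∂[v_1,v_4,v_6] = [v_4,v_6] − [v_1,v_6] + [v_1,v_4],
  ∂[v_1,v_3,v_6] = [v_3,v_6] − [v_1,v_6] + [v_1,v_3].
The 27×18 boundary matrix has rank 17 and Smith normal form diag(1,1,1,1,1,1,1,1,1,1,1,1,1,1,1,1,1).

Now H_k = ker ∂_k / im ∂_{k+1}, so:

  H_0: rank C_0 − rank ∂_1 = 9 − 8 = 1, and the invariant factors of ∂_1 are all 1, so H_0 ≅ Z.
  H_1: rank ker ∂_1 − rank ∂_2 = (27 − 8) − 17 = 2, and the invariant factors of ∂_2 are all 1, so H_1 ≅ Z^2.
  H_2: rank ker ∂_2 − rank ∂_3 = (18 − 17) − 0 = 1, and there is no ∂_3, so H_2 ≅ Z.

(K is a triangulation of the torus T^2.)

Hence the Betti numbers are b_0 = 1, b_1 = 2, b_2 = 1.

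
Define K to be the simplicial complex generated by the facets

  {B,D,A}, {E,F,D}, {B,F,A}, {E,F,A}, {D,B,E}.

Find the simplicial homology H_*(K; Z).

Order the vertices as A < B < D < E < F. Listing each simplex with vertices in this order, K has dimension 2 with simplices:

  0-simplices (5): A, B, D, E, F
  1-simplices (10): AB, AD, AE, AF, BD, BE, BF, DE, DF, EF
  2-simplices (5): ABD, ABF, AEF, BDE, DEF

Hence C_0 ≅ Z^5, C_1 ≅ Z^10, C_2 ≅ Z^5.

∂_1: C_1 → C_0 maps an edge to its endpoints' difference, ∂[p,q] = q − p. For instance
  ∂AE = E − A.
The resulting 5×10 matrix has rank 4, and its Smith normal form has invariant factors (1,1,1,1).

Boundary ∂_2: C_2 → C_1 acts by ∂[p,q,r] = [q,r] − [p,r] + [p,q]. For instance
  ∂DEF = EF − DF + DE,
  ∂ABD = BD − AD + AB.
As a 10×5 matrix over Z this has rank 5, with invariant factors (1,1,1,1,1).

Computing H_k = (kernel of ∂_k) / (image of ∂_{k+1}):

  H_0: rank C_0 − rank ∂_1 = 5 − 4 = 1, and the invariant factors of ∂_1 are all 1, so H_0 = Z.
  H_1: rank ker ∂_1 − rank ∂_2 = (10 − 4) − 5 = 1, and the invariant factors of ∂_2 are all 1, so H_1 = Z.
  H_2: rank ker ∂_2 − rank ∂_3 = (5 − 5) − 0 = 0, and there is no ∂_3, so H_2 = 0.

As a check, the Euler characteristic is 5 − 10 + 5 = 0, which agrees with 1 − 1 + 0 = 0.

H_0 ≅ Z,  H_1 ≅ Z,  H_2 = 0.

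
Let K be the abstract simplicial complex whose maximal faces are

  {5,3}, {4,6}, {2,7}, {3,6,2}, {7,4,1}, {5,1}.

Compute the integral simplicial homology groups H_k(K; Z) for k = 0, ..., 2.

Take the total order 1 < 2 < 3 < 4 < 5 < 6 < 7 on the vertex set. Then K (dimension 2) consists of the simplices:

  0-simplices (7): [1], [2], [3], [4], [5], [6], [7]
  1-simplices (10): [1,4], [1,5], [1,7], [2,3], [2,6], [2,7], [3,5], [3,6], [4,6], [4,7]
  2-simplices (2): [1,4,7], [2,3,6]

Hence C_0 ≅ Z^7, C_1 ≅ Z^10, C_2 ≅ Z^2.

∂_1: C_1 → C_0 is given by ∂[p,q] = [q] − [p]. For instance
  ∂[1,5] = [5] − [1].
The resulting 7×10 matrix has rank 6, and its Smith normal form has invariant factors (1,1,1,1,1,1).

Boundary ∂_2: C_2 → C_1 acts by ∂[p,q,r] = [q,r] − [p,r] + [p,q]. For instance
  ∂[2,3,6] = [3,6] − [2,6] + [2,3],
  ∂[1,4,7] = [4,7] − [1,7] + [1,4].
The 10×2 boundary matrix has rank 2 and Smith normal form diag(1,1).

From H_k ≅ ker(∂_k) / im(∂_{k+1}) we obtain:

  H_0: rank C_0 − rank ∂_1 = 7 − 6 = 1, and the invariant factors of ∂_1 are all 1, so H_0 = Z.
  H_1: rank ker ∂_1 − rank ∂_2 = (10 − 6) − 2 = 2, and the invariant factors of ∂_2 are all 1, so H_1 = Z^2.
  H_2: rank ker ∂_2 − rank ∂_3 = (2 − 2) − 0 = 0, and there is no ∂_3, so H_2 = 0.

H_0 ≅ Z,  H_1 ≅ Z^2,  H_2 = 0.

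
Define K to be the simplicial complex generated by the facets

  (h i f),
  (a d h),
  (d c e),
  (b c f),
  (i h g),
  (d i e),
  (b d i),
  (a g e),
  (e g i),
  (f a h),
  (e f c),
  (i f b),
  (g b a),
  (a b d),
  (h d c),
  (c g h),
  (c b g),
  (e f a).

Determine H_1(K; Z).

H_1 ≅ Z^2.

We work with the vertex ordering a < b < c < d < e < f < g < h < i. The simplices of K, each written with vertices in increasing order, are:

  0-simplices (9): a, b, c, d, e, f, g, h, i
  1-simplices (27): ab, ad, ae, af, ag, ah, bc, bd, bf, bg, bi, cd, ce, cf, cg, ch, de, dh, di, ef, eg, ei, fh, fi, gh, gi, hi
  2-simplices (18): abd, abg, adh, aef, aeg, afh, bcf, bcg, bdi, bfi, cde, cdh, cef, cgh, dei, egi, fhi, ghi

Hence C_0 ≅ Z^9, C_1 ≅ Z^27, C_2 ≅ Z^18.

Boundary ∂_1: C_1 → C_0 is given by ∂[p,q] = [q] − [p]. For instance
  ∂bc = c − b.
As a 9×27 matrix over Z this has rank 8, with invariant factors (1,1,1,1,1,1,1,1).

∂_2: C_2 → C_1 maps a triangle to the signed sum of its edges. For instance
  ∂dei = ei − di + de,
  ∂cgh = gh − ch + cg.
The resulting 27×18 matrix has rank 17, and its Smith normal form has invariant factors (1,1,1,1,1,1,1,1,1,1,1,1,1,1,1,1,1).

From H_k ≅ ker(∂_k) / im(∂_{k+1}) we obtain:

  H_1: rank ker ∂_1 − rank ∂_2 = (27 − 8) − 17 = 2, and the invariant factors of ∂_2 are all 1, so H_1 ≅ Z^2.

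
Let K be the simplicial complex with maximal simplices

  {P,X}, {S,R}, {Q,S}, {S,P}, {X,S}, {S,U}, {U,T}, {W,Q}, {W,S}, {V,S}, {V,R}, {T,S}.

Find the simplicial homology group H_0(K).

H_0 = Z.

We work with the vertex ordering P < Q < R < S < T < U < V < W < X. The simplices of K, each written with vertices in increasing order, are:

  0-simplices (9): P, Q, R, S, T, U, V, W, X
  1-simplices (12): PS, PX, QS, QW, RS, RV, ST, SU, SV, SW, SX, TU

so the chain groups are C_0 ≅ Z^9, C_1 ≅ Z^12.

The boundary map ∂_1: C_1 → C_0 is given by ∂[p,q] = [q] − [p].
The resulting 9×12 matrix has rank 8, and its Smith normal form has invariant factors (1,1,1,1,1,1,1,1).

Reading off H_k = ker ∂_k / im ∂_{k+1}:

  H_0: rank C_0 − rank ∂_1 = 9 − 8 = 1, and the invariant factors of ∂_1 are all 1, so H_0 = Z.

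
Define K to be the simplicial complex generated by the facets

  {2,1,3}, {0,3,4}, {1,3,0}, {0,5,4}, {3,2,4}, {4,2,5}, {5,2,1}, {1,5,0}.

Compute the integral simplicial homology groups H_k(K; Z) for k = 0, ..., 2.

Fix the vertex order 0 < 1 < 2 < 3 < 4 < 5 and write every simplex with vertices in increasing order. Then dim K = 2 and the simplices of K are:

  0-simplices (6): [0], [1], [2], [3], [4], [5]
  1-simplices (12): [0,1], [0,3], [0,4], [0,5], [1,2], [1,3], [1,5], [2,3], [2,4], [2,5], [3,4], [4,5]
  2-simplices (8): [0,1,3], [0,1,5], [0,3,4], [0,4,5], [1,2,3], [1,2,5], [2,3,4], [2,4,5]

Hence C_0 ≅ Z^6, C_1 ≅ Z^12, C_2 ≅ Z^8.

∂_1: C_1 → C_0 is given by ∂[p,q] = [q] − [p].
This gives a 6×12 integer matrix of rank 5; reducing to Smith normal form yields diagonal entries (1,1,1,1,1).

∂_2: C_2 → C_1 maps a triangle to the signed sum of its edges. For instance
  ∂[0,1,5] = [1,5] − [0,5] + [0,1],
  ∂[0,3,4] = [3,4] − [0,4] + [0,3].
The resulting 12×8 matrix has rank 7, and its Smith normal form has invariant factors (1,1,1,1,1,1,1).

Computing H_k = (kernel of ∂_k) / (image of ∂_{k+1}):

  H_0: rank C_0 − rank ∂_1 = 6 − 5 = 1, and the invariant factors of ∂_1 are all 1, so H_0 = Z.
  H_1: rank ker ∂_1 − rank ∂_2 = (12 − 5) − 7 = 0, and the invariant factors of ∂_2 are all 1, so H_1 = 0.
  H_2: rank ker ∂_2 − rank ∂_3 = (8 − 7) − 0 = 1, and there is no ∂_3, so H_2 = Z.

As a check, the Euler characteristic is 6 − 12 + 8 = 2, which agrees with 1 − 0 + 1 = 2.

H_0 = Z,  H_1 = 0,  H_2 = Z.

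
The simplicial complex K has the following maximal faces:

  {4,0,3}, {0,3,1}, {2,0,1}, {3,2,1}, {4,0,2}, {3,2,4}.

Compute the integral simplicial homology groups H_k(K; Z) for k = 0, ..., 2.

H_0 ≅ Z,  H_1 = 0,  H_2 ≅ Z.

K has 5 vertices, 9 edges, 6 triangles.
rank ∂_0 = 0, rank ∂_1 = 4 ⇒ b_0 = 5 − 0 − 4 = 1; all invariant factors of ∂_1 are 1 so no torsion. So H_0 ≅ Z.
rank ∂_1 = 4, rank ∂_2 = 5 ⇒ b_1 = 9 − 4 − 5 = 0; all invariant factors of ∂_2 are 1 so no torsion. So H_1 ≅ 0.
rank ∂_2 = 5, rank ∂_3 = 0 ⇒ b_2 = 6 − 5 − 0 = 1. So H_2 ≅ Z.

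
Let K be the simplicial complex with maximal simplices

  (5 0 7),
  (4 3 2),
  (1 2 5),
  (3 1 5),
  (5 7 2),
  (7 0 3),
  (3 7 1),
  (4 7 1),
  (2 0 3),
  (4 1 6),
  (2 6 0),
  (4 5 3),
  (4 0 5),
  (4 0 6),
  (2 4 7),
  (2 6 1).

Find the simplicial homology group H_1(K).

Order the vertices as 0 < 1 < 2 < 3 < 4 < 5 < 6 < 7. Listing each simplex with vertices in this order, K has dimension 2 with simplices:

  0-simplices (8): [0], [1], [2], [3], [4], [5], [6], [7]
  1-simplices (24): (24 of them)
  2-simplices (16): [0,2,3], [0,2,6], [0,3,7], [0,4,5], [0,4,6], [0,5,7], [1,2,5], [1,2,6], [1,3,5], [1,3,7], [1,4,6], [1,4,7], [2,3,4], [2,4,7], [2,5,7], [3,4,5]

giving chain groups C_0 ≅ Z^8, C_1 ≅ Z^24, C_2 ≅ Z^16.

∂_1: C_1 → C_0 maps an edge to its endpoints' difference, ∂[p,q] = q − p. For instance
  ∂[4,5] = [5] − [4].
The 8×24 boundary matrix has rank 7 and Smith normal form diag(1,1,1,1,1,1,1).

The boundary map ∂_2: C_2 → C_1 maps a triangle to the signed sum of its edges. For instance
  ∂[1,4,7] = [4,7] − [1,7] + [1,4],
  ∂[1,2,6] = [2,6] − [1,6] + [1,2].
The 24×16 boundary matrix has rank 15 and Smith normal form diag(1,1,1,1,1,1,1,1,1,1,1,1,1,1,1).

Reading off H_k = ker ∂_k / im ∂_{k+1}:

  H_1: rank ker ∂_1 − rank ∂_2 = (24 − 7) − 15 = 2, and the invariant factors of ∂_2 are all 1, so H_1 ≅ Z^2.

(K is a triangulation of the torus T^2.)

H_1 ≅ Z^2.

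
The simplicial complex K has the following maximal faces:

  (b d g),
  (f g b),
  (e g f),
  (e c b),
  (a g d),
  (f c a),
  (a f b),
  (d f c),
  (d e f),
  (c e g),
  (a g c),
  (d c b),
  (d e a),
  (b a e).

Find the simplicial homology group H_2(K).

H_2 ≅ Z.

Fix the vertex order a < b < c < d < e < f < g and write every simplex with vertices in increasing order. Then dim K = 2 and the simplices of K are:

  0-simplices (7): a, b, c, d, e, f, g
  1-simplices (21): ab, ac, ad, ae, af, ag, bc, bd, be, bf, bg, cd, ce, cf, cg, de, df, dg, ef, eg, fg
  2-simplices (14): abe, abf, acf, acg, ade, adg, bcd, bce, bdg, bfg, cdf, ceg, def, efg

so the chain groups are C_0 ≅ Z^7, C_1 ≅ Z^21, C_2 ≅ Z^14.

∂_1: C_1 → C_0 is given by ∂[p,q] = [q] − [p].
The resulting 7×21 matrix has rank 6, and its Smith normal form has invariant factors (1,1,1,1,1,1).

The boundary map ∂_2: C_2 → C_1 sends each 2-simplex [p,q,r] to [q,r] − [p,r] + [p,q]. For instance
  ∂acg = cg − ag + ac,
  ∂bfg = fg − bg + bf.
This gives a 21×14 integer matrix of rank 13; reducing to Smith normal form yields diagonal entries (1,1,1,1,1,1,1,1,1,1,1,1,1).

Computing H_k = (kernel of ∂_k) / (image of ∂_{k+1}):

  H_2: rank ker ∂_2 − rank ∂_3 = (14 − 13) − 0 = 1, and there is no ∂_3, so H_2 = Z.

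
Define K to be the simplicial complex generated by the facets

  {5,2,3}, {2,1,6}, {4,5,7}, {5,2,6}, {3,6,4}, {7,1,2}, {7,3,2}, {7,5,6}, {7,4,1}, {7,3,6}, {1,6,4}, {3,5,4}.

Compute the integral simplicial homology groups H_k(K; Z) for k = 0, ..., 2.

H_0 ≅ Z,  H_1 ≅ Z/2,  H_2 = 0.

We work with the vertex ordering 1 < 2 < 3 < 4 < 5 < 6 < 7. The simplices of K, each written with vertices in increasing order, are:

  0-simplices (7): [1], [2], [3], [4], [5], [6], [7]
  1-simplices (18): [1,2], [1,4], [1,6], [1,7], [2,3], [2,5], [2,6], [2,7], [3,4], [3,5], [3,6], [3,7], [4,5], [4,6], [4,7], [5,6], [5,7], [6,7]
  2-simplices (12): [1,2,6], [1,2,7], [1,4,6], [1,4,7], [2,3,5], [2,3,7], [2,5,6], [3,4,5], [3,4,6], [3,6,7], [4,5,7], [5,6,7]

so the chain groups are C_0 ≅ Z^7, C_1 ≅ Z^18, C_2 ≅ Z^12.

∂_1: C_1 → C_0 maps an edge to its endpoints' difference, ∂[p,q] = q − p.
This gives a 7×18 integer matrix of rank 6; reducing to Smith normal form yields diagonal entries (1,1,1,1,1,1).

∂_2: C_2 → C_1 maps a triangle to the signed sum of its edges. For instance
  ∂[2,5,6] = [5,6] − [2,6] + [2,5],
  ∂[1,2,6] = [2,6] − [1,6] + [1,2].
This gives a 18×12 integer matrix of rank 12; reducing to Smith normal form yields diagonal entries (1,1,1,1,1,1,1,1,1,1,1,2).

Now H_k = ker ∂_k / im ∂_{k+1}, so:

  H_0: rank C_0 − rank ∂_1 = 7 − 6 = 1, and the invariant factors of ∂_1 are all 1, so H_0 = Z.
  H_1: rank ker ∂_1 − rank ∂_2 = (18 − 6) − 12 = 0, and ∂_2 has invariant factor 2 > 1, so H_1 = Z/2.
  H_2: rank ker ∂_2 − rank ∂_3 = (12 − 12) − 0 = 0, and there is no ∂_3, so H_2 = 0.

As a check, the Euler characteristic is 7 − 18 + 12 = 1, which agrees with 1 − 0 + 0 = 1.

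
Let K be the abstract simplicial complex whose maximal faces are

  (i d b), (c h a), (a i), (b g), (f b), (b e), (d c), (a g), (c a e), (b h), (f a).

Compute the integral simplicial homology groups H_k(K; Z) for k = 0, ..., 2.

We work with the vertex ordering a < b < c < d < e < f < g < h < i. The simplices of K, each written with vertices in increasing order, are:

  0-simplices (9): a, b, c, d, e, f, g, h, i
  1-simplices (16): ac, ae, af, ag, ah, ai, bd, be, bf, bg, bh, bi, cd, ce, ch, di
  2-simplices (3): ace, ach, bdi

giving chain groups C_0 ≅ Z^9, C_1 ≅ Z^16, C_2 ≅ Z^3.

∂_1: C_1 → C_0 maps an edge to its endpoints' difference, ∂[p,q] = q − p.
The 9×16 boundary matrix has rank 8 and Smith normal form diag(1,1,1,1,1,1,1,1).

∂_2: C_2 → C_1 acts by ∂[p,q,r] = [q,r] − [p,r] + [p,q]. For instance
  ∂bdi = di − bi + bd,
  ∂ace = ce − ae + ac.
The 16×3 boundary matrix has rank 3 and Smith normal form diag(1,1,1).

Reading off H_k = ker ∂_k / im ∂_{k+1}:

  H_0: rank C_0 − rank ∂_1 = 9 − 8 = 1, and the invariant factors of ∂_1 are all 1, so H_0 ≅ Z.
  H_1: rank ker ∂_1 − rank ∂_2 = (16 − 8) − 3 = 5, and the invariant factors of ∂_2 are all 1, so H_1 ≅ Z^5.
  H_2: rank ker ∂_2 − rank ∂_3 = (3 − 3) − 0 = 0, and there is no ∂_3, so H_2 ≅ 0.

As a check, the Euler characteristic is 9 − 16 + 3 = -4, which agrees with 1 − 5 + 0 = -4.

H_0 ≅ Z,  H_1 ≅ Z^5,  H_2 = 0.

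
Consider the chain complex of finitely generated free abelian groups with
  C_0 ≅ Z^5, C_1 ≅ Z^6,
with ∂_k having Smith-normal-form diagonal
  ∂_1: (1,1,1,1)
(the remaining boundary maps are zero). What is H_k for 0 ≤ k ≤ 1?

H_0: b_0 = 5 − 0 − 4 = 1; torsion from ∂_1 factors > 1: none. So H_0 = Z.
H_1: b_1 = 6 − 4 − 0 = 2; torsion from ∂_2 factors > 1: none. So H_1 = Z^2.

H_0 = Z,  H_1 = Z^2.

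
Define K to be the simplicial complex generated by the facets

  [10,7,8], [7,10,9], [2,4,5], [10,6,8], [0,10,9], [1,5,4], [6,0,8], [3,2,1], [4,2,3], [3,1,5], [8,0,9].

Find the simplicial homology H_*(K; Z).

H_0 ≅ Z^2,  H_1 ≅ Z^2,  H_2 = 0.

We work with the vertex ordering 0 < 1 < 2 < 3 < 4 < 5 < 6 < 7 < 8 < 9 < 10. The simplices of K, each written with vertices in increasing order, are:

  0-simplices (11): [0], [1], [2], [3], [4], [5], [6], [7], [8], [9], [10]
  1-simplices (22): [0,6], [0,8], [0,9], [0,10], [1,2], [1,3], [1,4], [1,5], [2,3], [2,4], [2,5], [3,4], [3,5], [4,5], [6,8], [6,10], [7,8], [7,9], [7,10], [8,9], [8,10], [9,10]
  2-simplices (11): [0,6,8], [0,8,9], [0,9,10], [1,2,3], [1,3,5], [1,4,5], [2,3,4], [2,4,5], [6,8,10], [7,8,10], [7,9,10]

so the chain groups are C_0 ≅ Z^11, C_1 ≅ Z^22, C_2 ≅ Z^11.

∂_1: C_1 → C_0 maps an edge to its endpoints' difference, ∂[p,q] = q − p. For instance
  ∂[1,4] = [4] − [1].
The resulting 11×22 matrix has rank 9, and its Smith normal form has invariant factors (1,1,1,1,1,1,1,1,1).

Boundary ∂_2: C_2 → C_1 sends each 2-simplex [p,q,r] to [q,r] − [p,r] + [p,q]. For instance
  ∂[6,8,10] = [8,10] − [6,10] + [6,8],
  ∂[0,6,8] = [6,8] − [0,8] + [0,6].
The 22×11 boundary matrix has rank 11 and Smith normal form diag(1,1,1,1,1,1,1,1,1,1,1).

Computing H_k = (kernel of ∂_k) / (image of ∂_{k+1}):

  H_0: rank C_0 − rank ∂_1 = 11 − 9 = 2, and the invariant factors of ∂_1 are all 1, so H_0 ≅ Z^2.
  H_1: rank ker ∂_1 − rank ∂_2 = (22 − 9) − 11 = 2, and the invariant factors of ∂_2 are all 1, so H_1 ≅ Z^2.
  H_2: rank ker ∂_2 − rank ∂_3 = (11 − 11) − 0 = 0, and there is no ∂_3, so H_2 ≅ 0.

As a check, the Euler characteristic is 11 − 22 + 11 = 0, which agrees with 2 − 2 + 0 = 0.
(K is a triangulation of the disjoint union of the cylinder S^1 x I and the Möbius band.)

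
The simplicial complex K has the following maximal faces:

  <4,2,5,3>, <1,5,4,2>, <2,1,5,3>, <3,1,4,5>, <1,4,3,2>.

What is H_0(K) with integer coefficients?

H_0 ≅ Z.

K has 5 vertices, 10 edges, 10 triangles, 5 3-simplices.
rank ∂_0 = 0, rank ∂_1 = 4 ⇒ b_0 = 5 − 0 − 4 = 1; all invariant factors of ∂_1 are 1 so no torsion. So H_0 ≅ Z.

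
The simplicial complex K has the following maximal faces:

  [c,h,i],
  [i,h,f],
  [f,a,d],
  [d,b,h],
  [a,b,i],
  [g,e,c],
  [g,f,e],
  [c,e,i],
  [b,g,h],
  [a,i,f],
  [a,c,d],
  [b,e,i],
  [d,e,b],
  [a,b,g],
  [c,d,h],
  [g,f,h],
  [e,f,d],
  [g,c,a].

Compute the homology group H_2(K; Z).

Fix the vertex order a < b < c < d < e < f < g < h < i and write every simplex with vertices in increasing order. Then dim K = 2 and the simplices of K are:

  0-simplices (9): a, b, c, d, e, f, g, h, i
  1-simplices (27): ab, ac, ad, af, ag, ai, bd, be, bg, bh, bi, cd, ce, cg, ch, ci, de, df, dh, ef, eg, ei, fg, fh, fi, gh, hi
  2-simplices (18): abg, abi, acd, acg, adf, afi, bde, bdh, bei, bgh, cdh, ceg, cei, chi, def, efg, fgh, fhi

Hence C_0 ≅ Z^9, C_1 ≅ Z^27, C_2 ≅ Z^18.

Boundary ∂_1: C_1 → C_0 is given by ∂[p,q] = [q] − [p]. For instance
  ∂ei = i − e.
The 9×27 boundary matrix has rank 8 and Smith normal form diag(1,1,1,1,1,1,1,1).

The boundary map ∂_2: C_2 → C_1 maps a triangle to the signed sum of its edges. For instance
  ∂acg = cg − ag + ac,
  ∂ceg = eg − cg + ce.
This gives a 27×18 integer matrix of rank 17; reducing to Smith normal form yields diagonal entries (1,1,1,1,1,1,1,1,1,1,1,1,1,1,1,1,1).

Now H_k = ker ∂_k / im ∂_{k+1}, so:

  H_2: rank ker ∂_2 − rank ∂_3 = (18 − 17) − 0 = 1, and there is no ∂_3, so H_2 ≅ Z.

(K is a triangulation of the torus T^2.)

H_2 ≅ Z.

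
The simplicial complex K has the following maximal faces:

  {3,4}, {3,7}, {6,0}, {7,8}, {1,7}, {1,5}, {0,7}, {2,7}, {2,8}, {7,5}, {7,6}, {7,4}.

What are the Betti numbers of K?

b_0 = 1, b_1 = 4.

We work with the vertex ordering 0 < 1 < 2 < 3 < 4 < 5 < 6 < 7 < 8. The simplices of K, each written with vertices in increasing order, are:

  0-simplices (9): [0], [1], [2], [3], [4], [5], [6], [7], [8]
  1-simplices (12): [0,6], [0,7], [1,5], [1,7], [2,7], [2,8], [3,4], [3,7], [4,7], [5,7], [6,7], [7,8]

so the chain groups are C_0 ≅ Z^9, C_1 ≅ Z^12.

The boundary map ∂_1: C_1 → C_0 maps an edge to its endpoints' difference, ∂[p,q] = q − p. For instance
  ∂[4,7] = [7] − [4].
This gives a 9×12 integer matrix of rank 8; reducing to Smith normal form yields diagonal entries (1,1,1,1,1,1,1,1).

Reading off H_k = ker ∂_k / im ∂_{k+1}:

  H_0: rank C_0 − rank ∂_1 = 9 − 8 = 1, and the invariant factors of ∂_1 are all 1, so H_0 = Z.
  H_1: rank ker ∂_1 − rank ∂_2 = (12 − 8) − 0 = 4, and there is no ∂_2, so H_1 = Z^4.

Hence the Betti numbers are b_0 = 1, b_1 = 4.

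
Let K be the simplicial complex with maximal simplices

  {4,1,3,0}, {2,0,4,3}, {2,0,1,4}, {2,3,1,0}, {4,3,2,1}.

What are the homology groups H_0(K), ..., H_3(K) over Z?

K has 5 vertices, 10 edges, 10 triangles, 5 3-simplices.
rank ∂_0 = 0, rank ∂_1 = 4 ⇒ b_0 = 5 − 0 − 4 = 1; all invariant factors of ∂_1 are 1 so no torsion. So H_0 ≅ Z.
rank ∂_1 = 4, rank ∂_2 = 6 ⇒ b_1 = 10 − 4 − 6 = 0; all invariant factors of ∂_2 are 1 so no torsion. So H_1 ≅ 0.
rank ∂_2 = 6, rank ∂_3 = 4 ⇒ b_2 = 10 − 6 − 4 = 0; all invariant factors of ∂_3 are 1 so no torsion. So H_2 ≅ 0.
rank ∂_3 = 4, rank ∂_4 = 0 ⇒ b_3 = 5 − 4 − 0 = 1. So H_3 ≅ Z.

H_0 ≅ Z,  H_1 = 0,  H_2 = 0,  H_3 ≅ Z.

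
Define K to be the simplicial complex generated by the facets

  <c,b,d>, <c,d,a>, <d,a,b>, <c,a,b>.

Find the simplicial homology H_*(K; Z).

Order the vertices as a < b < c < d. Listing each simplex with vertices in this order, K has dimension 2 with simplices:

  0-simplices (4): a, b, c, d
  1-simplices (6): ab, ac, ad, bc, bd, cd
  2-simplices (4): abc, abd, acd, bcd

so the chain groups are C_0 ≅ Z^4, C_1 ≅ Z^6, C_2 ≅ Z^4.

∂_1: C_1 → C_0 sends each edge [p,q] (with p < q) to q − p.
The resulting 4×6 matrix has rank 3, and its Smith normal form has invariant factors (1,1,1).

Boundary ∂_2: C_2 → C_1 maps a triangle to the signed sum of its edges. For instance
  ∂abd = bd − ad + ab,
  ∂bcd = cd − bd + bc.
This gives a 6×4 integer matrix of rank 3; reducing to Smith normal form yields diagonal entries (1,1,1).

Reading off H_k = ker ∂_k / im ∂_{k+1}:

  H_0: rank C_0 − rank ∂_1 = 4 − 3 = 1, and the invariant factors of ∂_1 are all 1, so H_0 ≅ Z.
  H_1: rank ker ∂_1 − rank ∂_2 = (6 − 3) − 3 = 0, and the invariant factors of ∂_2 are all 1, so H_1 ≅ 0.
  H_2: rank ker ∂_2 − rank ∂_3 = (4 − 3) − 0 = 1, and there is no ∂_3, so H_2 ≅ Z.

H_0 ≅ Z,  H_1 = 0,  H_2 ≅ Z.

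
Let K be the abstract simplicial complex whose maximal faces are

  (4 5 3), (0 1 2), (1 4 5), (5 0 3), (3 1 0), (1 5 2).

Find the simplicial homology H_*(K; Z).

H_0 = Z,  H_1 = Z,  H_2 = 0.

Take the total order 0 < 1 < 2 < 3 < 4 < 5 on the vertex set. Then K (dimension 2) consists of the simplices:

  0-simplices (6): [0], [1], [2], [3], [4], [5]
  1-simplices (12): [0,1], [0,2], [0,3], [0,5], [1,2], [1,3], [1,4], [1,5], [2,5], [3,4], [3,5], [4,5]
  2-simplices (6): [0,1,2], [0,1,3], [0,3,5], [1,2,5], [1,4,5], [3,4,5]

giving chain groups C_0 ≅ Z^6, C_1 ≅ Z^12, C_2 ≅ Z^6.

Boundary ∂_1: C_1 → C_0 sends each edge [p,q] (with p < q) to q − p. For instance
  ∂[3,5] = [5] − [3].
The resulting 6×12 matrix has rank 5, and its Smith normal form has invariant factors (1,1,1,1,1).

The boundary map ∂_2: C_2 → C_1 acts by ∂[p,q,r] = [q,r] − [p,r] + [p,q]. For instance
  ∂[0,1,3] = [1,3] − [0,3] + [0,1],
  ∂[3,4,5] = [4,5] − [3,5] + [3,4].
This gives a 12×6 integer matrix of rank 6; reducing to Smith normal form yields diagonal entries (1,1,1,1,1,1).

Now H_k = ker ∂_k / im ∂_{k+1}, so:

  H_0: rank C_0 − rank ∂_1 = 6 − 5 = 1, and the invariant factors of ∂_1 are all 1, so H_0 = Z.
  H_1: rank ker ∂_1 − rank ∂_2 = (12 − 5) − 6 = 1, and the invariant factors of ∂_2 are all 1, so H_1 = Z.
  H_2: rank ker ∂_2 − rank ∂_3 = (6 − 6) − 0 = 0, and there is no ∂_3, so H_2 = 0.

As a check, the Euler characteristic is 6 − 12 + 6 = 0, which agrees with 1 − 1 + 0 = 0.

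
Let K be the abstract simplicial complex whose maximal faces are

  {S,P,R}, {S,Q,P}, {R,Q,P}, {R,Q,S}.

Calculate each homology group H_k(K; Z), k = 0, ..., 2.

H_0 = Z,  H_1 = 0,  H_2 = Z.

Order the vertices as P < Q < R < S. Listing each simplex with vertices in this order, K has dimension 2 with simplices:

  0-simplices (4): P, Q, R, S
  1-simplices (6): PQ, PR, PS, QR, QS, RS
  2-simplices (4): PQR, PQS, PRS, QRS

Hence C_0 ≅ Z^4, C_1 ≅ Z^6, C_2 ≅ Z^4.

∂_1: C_1 → C_0 sends each edge [p,q] (with p < q) to q − p.
This gives a 4×6 integer matrix of rank 3; reducing to Smith normal form yields diagonal entries (1,1,1).

∂_2: C_2 → C_1 sends each 2-simplex [p,q,r] to [q,r] − [p,r] + [p,q]. For instance
  ∂PQS = QS − PS + PQ,
  ∂QRS = RS − QS + QR.
The resulting 6×4 matrix has rank 3, and its Smith normal form has invariant factors (1,1,1).

Reading off H_k = ker ∂_k / im ∂_{k+1}:

  H_0: rank C_0 − rank ∂_1 = 4 − 3 = 1, and the invariant factors of ∂_1 are all 1, so H_0 = Z.
  H_1: rank ker ∂_1 − rank ∂_2 = (6 − 3) − 3 = 0, and the invariant factors of ∂_2 are all 1, so H_1 = 0.
  H_2: rank ker ∂_2 − rank ∂_3 = (4 − 3) − 0 = 1, and there is no ∂_3, so H_2 = Z.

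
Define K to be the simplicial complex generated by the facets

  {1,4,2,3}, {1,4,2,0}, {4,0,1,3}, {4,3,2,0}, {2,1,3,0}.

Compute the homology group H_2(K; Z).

Fix the vertex order 0 < 1 < 2 < 3 < 4 and write every simplex with vertices in increasing order. Then dim K = 3 and the simplices of K are:

  0-simplices (5): [0], [1], [2], [3], [4]
  1-simplices (10): [0,1], [0,2], [0,3], [0,4], [1,2], [1,3], [1,4], [2,3], [2,4], [3,4]
  2-simplices (10): [0,1,2], [0,1,3], [0,1,4], [0,2,3], [0,2,4], [0,3,4], [1,2,3], [1,2,4], [1,3,4], [2,3,4]
  3-simplices (5): [0,1,2,3], [0,1,2,4], [0,1,3,4], [0,2,3,4], [1,2,3,4]

Hence C_0 ≅ Z^5, C_1 ≅ Z^10, C_2 ≅ Z^10, C_3 ≅ Z^5.

Boundary ∂_1: C_1 → C_0 sends each edge [p,q] (with p < q) to q − p.
This gives a 5×10 integer matrix of rank 4; reducing to Smith normal form yields diagonal entries (1,1,1,1).

∂_2: C_2 → C_1 acts by ∂[p,q,r] = [q,r] − [p,r] + [p,q]. For instance
  ∂[0,1,3] = [1,3] − [0,3] + [0,1],
  ∂[1,2,4] = [2,4] − [1,4] + [1,2].
The resulting 10×10 matrix has rank 6, and its Smith normal form has invariant factors (1,1,1,1,1,1).

∂_3: C_3 → C_2 sends each 3-simplex σ to the alternating sum Σ_i (−1)^i (σ with its i-th vertex removed). For instance
  ∂[0,1,2,4] = [1,2,4] − [0,2,4] + [0,1,4] − [0,1,2],
  ∂[1,2,3,4] = [2,3,4] − [1,3,4] + [1,2,4] − [1,2,3].
The 10×5 boundary matrix has rank 4 and Smith normal form diag(1,1,1,1).

Now H_k = ker ∂_k / im ∂_{k+1}, so:

  H_2: rank ker ∂_2 − rank ∂_3 = (10 − 6) − 4 = 0, and the invariant factors of ∂_3 are all 1, so H_2 ≅ 0.

H_2 ≅ 0.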